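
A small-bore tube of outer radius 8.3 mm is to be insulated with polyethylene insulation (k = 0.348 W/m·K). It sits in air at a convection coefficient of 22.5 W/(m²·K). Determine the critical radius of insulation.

For a cylinder r_cr = k/h = 0.348/22.5
r_cr = 15.5 mm; since the bare radius (8.3 mm) is below r_cr, adding a thin layer of insulation will *increase* heat loss.

r_cr ≈ 15.5 mm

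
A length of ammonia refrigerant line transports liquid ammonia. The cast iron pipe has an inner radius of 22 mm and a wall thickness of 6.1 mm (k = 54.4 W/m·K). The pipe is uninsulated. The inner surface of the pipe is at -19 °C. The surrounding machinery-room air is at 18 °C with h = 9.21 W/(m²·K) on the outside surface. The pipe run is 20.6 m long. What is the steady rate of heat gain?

Q ≈ 1240 W

Radial resistances (cylindrical: R_cond = ln(r_o/r_i)/(2πkL), R_conv = 1/(h·2πrL)):
R_cast iron pipe wall = ln(28.1/22)/(2π×54.4×20.6) = 3.476×10^-5 K/W
R_outer film = 1/(h_o·2πr_oL) = 1/(9.21×2π×0.0281×20.6) = 0.02985 K/W
R_total = 0.02989 K/W
Q = ΔT/R_total = 37/0.02989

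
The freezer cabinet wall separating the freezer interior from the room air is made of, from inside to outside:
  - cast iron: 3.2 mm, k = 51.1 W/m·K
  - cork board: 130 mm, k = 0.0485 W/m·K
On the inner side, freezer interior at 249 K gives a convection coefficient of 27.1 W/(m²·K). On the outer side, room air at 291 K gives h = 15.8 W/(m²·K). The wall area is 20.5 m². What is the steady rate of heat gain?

Q ≈ 310 W

Using the resistance-network approach (series):
R_inner film = 1/(h_i·A) = 1/(27.1×20.5) = 0.0018 K/W
R_cast iron = L/(kA) = 0.0032/(51.1×20.5) = 3.055×10^-6 K/W
R_cork board = L/(kA) = 0.13/(0.0485×20.5) = 0.1308 K/W
R_outer film = 1/(h_o·A) = 1/(15.8×20.5) = 0.003087 K/W
R_total = 0.1356 K/W
Q = ΔT / R_total = 42 / 0.1356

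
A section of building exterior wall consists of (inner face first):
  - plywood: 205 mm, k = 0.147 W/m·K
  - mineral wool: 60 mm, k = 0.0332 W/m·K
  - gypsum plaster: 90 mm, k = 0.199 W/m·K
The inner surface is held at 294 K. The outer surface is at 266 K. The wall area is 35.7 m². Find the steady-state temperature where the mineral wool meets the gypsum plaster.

T ≈ 269 K

Model the wall as resistances in series:
R_plywood = L/(kA) = 0.205/(0.147×35.7) = 0.03906 K/W
R_mineral wool = L/(kA) = 0.06/(0.0332×35.7) = 0.05062 K/W
R_gypsum plaster = L/(kA) = 0.09/(0.199×35.7) = 0.01267 K/W
R_total = 0.1024 K/W;  Q = ΔT/R_total = 28/0.1024 = 273.6 W
T_interface = T_inner − Q·ΣR(inner→interface) = 294 − 274×0.08969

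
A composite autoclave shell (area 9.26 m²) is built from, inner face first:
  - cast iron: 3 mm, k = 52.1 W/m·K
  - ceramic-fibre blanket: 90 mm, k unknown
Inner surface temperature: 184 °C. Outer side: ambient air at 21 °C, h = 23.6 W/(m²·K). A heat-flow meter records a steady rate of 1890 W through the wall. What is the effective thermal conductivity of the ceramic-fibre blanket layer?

Series thermal resistances:
R_cast iron = L/(kA) = 0.003/(52.1×9.26) = 6.218×10^-6 K/W
R_outer film = 1/(h_o·A) = 1/(23.6×9.26) = 0.004576 K/W
Sum of known resistances R_other = 0.004582 K/W
Total R = ΔT/Q = 163/1890 = 0.08624 K/W
R_ceramic-fibre blanket = R_total − R_other = 0.08166 K/W
k = L/(R·A) = 0.09/(0.08166×9.26)

k ≈ 0.119 W/(m·K)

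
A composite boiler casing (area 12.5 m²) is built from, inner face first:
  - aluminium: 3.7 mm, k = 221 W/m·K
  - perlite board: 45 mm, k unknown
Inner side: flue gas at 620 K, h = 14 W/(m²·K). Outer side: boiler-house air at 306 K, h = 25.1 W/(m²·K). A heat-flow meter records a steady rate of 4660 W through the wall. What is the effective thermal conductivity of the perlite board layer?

Thermal resistances in series:
R_inner film = 1/(h_i·A) = 1/(14×12.5) = 0.005714 K/W
R_aluminium = L/(kA) = 0.0037/(221×12.5) = 1.339×10^-6 K/W
R_outer film = 1/(h_o·A) = 1/(25.1×12.5) = 0.003187 K/W
Sum of known resistances R_other = 0.008903 K/W
Total R = ΔT/Q = 314/4660 = 0.06738 K/W
R_perlite board = R_total − R_other = 0.05848 K/W
k = L/(R·A) = 0.045/(0.05848×12.5)

k ≈ 0.0616 W/(m·K)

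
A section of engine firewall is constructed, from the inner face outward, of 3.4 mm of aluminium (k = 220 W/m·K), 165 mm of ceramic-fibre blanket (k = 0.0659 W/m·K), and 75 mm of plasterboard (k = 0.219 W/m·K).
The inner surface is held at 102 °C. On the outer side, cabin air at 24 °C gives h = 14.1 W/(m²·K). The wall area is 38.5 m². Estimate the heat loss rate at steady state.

Q ≈ 1030 W

Treating each layer as a thermal resistance in series:
R_aluminium = L/(kA) = 0.0034/(220×38.5) = 4.014×10^-7 K/W
R_ceramic-fibre blanket = L/(kA) = 0.165/(0.0659×38.5) = 0.06503 K/W
R_plasterboard = L/(kA) = 0.075/(0.219×38.5) = 0.008895 K/W
R_outer film = 1/(h_o·A) = 1/(14.1×38.5) = 0.001842 K/W
R_total = 0.07577 K/W
Q = ΔT / R_total = 78 / 0.07577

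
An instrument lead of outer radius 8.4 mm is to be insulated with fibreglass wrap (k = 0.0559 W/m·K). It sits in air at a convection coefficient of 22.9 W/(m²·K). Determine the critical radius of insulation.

For a cylinder r_cr = k/h = 0.0559/22.9
r_cr = 2.44 mm; since the bare radius (8.4 mm) is above r_cr, any added insulation will reduce heat loss.

r_cr ≈ 2.44 mm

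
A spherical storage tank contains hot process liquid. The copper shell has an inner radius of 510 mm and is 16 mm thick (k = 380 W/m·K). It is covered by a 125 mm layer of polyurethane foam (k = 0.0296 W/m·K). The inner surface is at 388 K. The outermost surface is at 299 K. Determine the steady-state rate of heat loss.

For a spherical shell R = (1/r₁ − 1/r₂)/(4πk); film R = 1/(h·4πr²). In series:
R_copper shell = (1/0.51 − 1/0.526)/(4π×380) = 1.249×10^-5 K/W
R_polyurethane foam = (1/0.526 − 1/0.651)/(4π×0.0296) = 0.9814 K/W
R_total = 0.9814 K/W
Q = ΔT/R_total = 89/0.9814

Q ≈ 90.7 W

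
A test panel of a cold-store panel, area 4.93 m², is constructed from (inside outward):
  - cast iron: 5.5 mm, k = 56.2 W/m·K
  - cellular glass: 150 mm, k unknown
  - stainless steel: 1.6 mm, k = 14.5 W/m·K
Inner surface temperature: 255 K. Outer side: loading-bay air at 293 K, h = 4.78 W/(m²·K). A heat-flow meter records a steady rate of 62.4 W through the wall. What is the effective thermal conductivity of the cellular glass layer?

k ≈ 0.0537 W/(m·K)

Treating each layer as a thermal resistance in series:
R_cast iron = L/(kA) = 0.0055/(56.2×4.93) = 1.985×10^-5 K/W
R_stainless steel = L/(kA) = 0.0016/(14.5×4.93) = 2.238×10^-5 K/W
R_outer film = 1/(h_o·A) = 1/(4.78×4.93) = 0.04244 K/W
Sum of known resistances R_other = 0.04248 K/W
Total R = ΔT/Q = 38/62.4 = 0.609 K/W
R_cellular glass = R_total − R_other = 0.5665 K/W
k = L/(R·A) = 0.15/(0.5665×4.93)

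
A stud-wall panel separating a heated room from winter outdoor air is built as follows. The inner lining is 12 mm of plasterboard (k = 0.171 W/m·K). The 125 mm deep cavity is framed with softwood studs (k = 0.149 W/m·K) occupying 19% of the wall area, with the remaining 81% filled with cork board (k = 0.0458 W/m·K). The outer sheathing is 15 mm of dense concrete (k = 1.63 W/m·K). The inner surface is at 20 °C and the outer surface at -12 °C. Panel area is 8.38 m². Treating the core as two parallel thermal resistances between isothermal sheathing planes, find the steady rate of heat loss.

Q ≈ 135 W

Sheathing layers in series; stud and cavity paths in parallel between them.
R_inner = 0.012/(0.171×8.38) = 0.008374 K/W
R_stud  = 0.125/(0.149×0.19×8.38) = 0.5269 K/W
R_cav   = 0.125/(0.0458×0.81×8.38) = 0.4021 K/W
1/R_core = 1/R_stud + 1/R_cav → R_core = 0.2281 K/W
R_outer = 0.015/(1.63×8.38) = 0.001098 K/W
R_total = 0.2375 K/W
Q = ΔT/R_total = 32/0.2375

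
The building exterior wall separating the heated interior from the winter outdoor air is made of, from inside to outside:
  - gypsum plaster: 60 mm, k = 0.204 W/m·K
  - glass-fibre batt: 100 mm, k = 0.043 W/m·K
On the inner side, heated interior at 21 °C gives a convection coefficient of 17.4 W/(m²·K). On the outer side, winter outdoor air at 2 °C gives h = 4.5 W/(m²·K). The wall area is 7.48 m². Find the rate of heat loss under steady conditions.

Q ≈ 49 W

Using the resistance-network approach (series):
R_inner film = 1/(h_i·A) = 1/(17.4×7.48) = 0.007683 K/W
R_gypsum plaster = L/(kA) = 0.06/(0.204×7.48) = 0.03932 K/W
R_glass-fibre batt = L/(kA) = 0.1/(0.043×7.48) = 0.3109 K/W
R_outer film = 1/(h_o·A) = 1/(4.5×7.48) = 0.02971 K/W
R_total = 0.3876 K/W
Q = ΔT / R_total = 19 / 0.3876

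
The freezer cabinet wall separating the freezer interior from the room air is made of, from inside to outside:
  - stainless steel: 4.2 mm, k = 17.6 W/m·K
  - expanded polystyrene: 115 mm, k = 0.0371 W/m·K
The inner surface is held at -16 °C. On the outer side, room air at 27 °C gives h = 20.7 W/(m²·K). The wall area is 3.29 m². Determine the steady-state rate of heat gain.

Series thermal resistances:
R_stainless steel = L/(kA) = 0.0042/(17.6×3.29) = 7.253×10^-5 K/W
R_expanded polystyrene = L/(kA) = 0.115/(0.0371×3.29) = 0.9422 K/W
R_outer film = 1/(h_o·A) = 1/(20.7×3.29) = 0.01468 K/W
R_total = 0.9569 K/W
Q = ΔT / R_total = 43 / 0.9569

Q ≈ 44.9 W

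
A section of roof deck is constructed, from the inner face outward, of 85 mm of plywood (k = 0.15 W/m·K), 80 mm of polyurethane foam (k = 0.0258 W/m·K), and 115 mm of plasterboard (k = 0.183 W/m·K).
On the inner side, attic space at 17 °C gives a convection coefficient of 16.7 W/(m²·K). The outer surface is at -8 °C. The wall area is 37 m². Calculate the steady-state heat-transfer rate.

Q ≈ 212 W

Model the wall as resistances in series:
R_inner film = 1/(h_i·A) = 1/(16.7×37) = 0.001618 K/W
R_plywood = L/(kA) = 0.085/(0.15×37) = 0.01532 K/W
R_polyurethane foam = L/(kA) = 0.08/(0.0258×37) = 0.0838 K/W
R_plasterboard = L/(kA) = 0.115/(0.183×37) = 0.01698 K/W
R_total = 0.1177 K/W
Q = ΔT / R_total = 25 / 0.1177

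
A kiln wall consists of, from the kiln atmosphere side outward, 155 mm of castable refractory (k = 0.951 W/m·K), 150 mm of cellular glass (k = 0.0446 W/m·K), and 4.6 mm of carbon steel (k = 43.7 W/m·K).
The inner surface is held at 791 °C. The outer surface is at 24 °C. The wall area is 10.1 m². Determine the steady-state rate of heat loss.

Q ≈ 2200 W

Model the wall as resistances in series:
R_castable refractory = L/(kA) = 0.155/(0.951×10.1) = 0.01614 K/W
R_cellular glass = L/(kA) = 0.15/(0.0446×10.1) = 0.333 K/W
R_carbon steel = L/(kA) = 0.0046/(43.7×10.1) = 1.042×10^-5 K/W
R_total = 0.3491 K/W
Q = ΔT / R_total = 767 / 0.3491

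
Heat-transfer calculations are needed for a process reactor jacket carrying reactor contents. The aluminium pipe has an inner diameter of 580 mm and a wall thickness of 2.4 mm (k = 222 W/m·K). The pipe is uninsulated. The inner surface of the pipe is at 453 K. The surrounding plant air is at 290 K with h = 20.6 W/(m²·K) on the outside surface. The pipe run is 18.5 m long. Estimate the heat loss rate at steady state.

Treating each annulus and film as a series resistance:
R_aluminium pipe wall = ln(292.4/290)/(2π×222×18.5) = 3.194×10^-7 K/W
R_outer film = 1/(h_o·2πr_oL) = 1/(20.6×2π×0.2924×18.5) = 0.001428 K/W
R_total = 0.001429 K/W
Q = ΔT/R_total = 163/0.001429

Q ≈ 114000 W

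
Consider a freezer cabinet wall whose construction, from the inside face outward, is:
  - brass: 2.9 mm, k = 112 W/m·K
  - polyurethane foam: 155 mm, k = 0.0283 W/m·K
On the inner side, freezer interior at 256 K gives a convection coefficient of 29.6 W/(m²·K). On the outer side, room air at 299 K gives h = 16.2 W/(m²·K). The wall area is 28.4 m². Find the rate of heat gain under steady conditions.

Q ≈ 219 W

Series thermal resistances:
R_inner film = 1/(h_i·A) = 1/(29.6×28.4) = 0.00119 K/W
R_brass = L/(kA) = 0.0029/(112×28.4) = 9.117×10^-7 K/W
R_polyurethane foam = L/(kA) = 0.155/(0.0283×28.4) = 0.1929 K/W
R_outer film = 1/(h_o·A) = 1/(16.2×28.4) = 0.002174 K/W
R_total = 0.1962 K/W
Q = ΔT / R_total = 43 / 0.1962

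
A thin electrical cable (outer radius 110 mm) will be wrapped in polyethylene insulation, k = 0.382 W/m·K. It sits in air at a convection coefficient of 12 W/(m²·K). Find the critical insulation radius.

r_cr ≈ 31.8 mm

For a cylinder r_cr = k/h = 0.382/12
r_cr = 31.8 mm; since the bare radius (110 mm) is above r_cr, any added insulation will reduce heat loss.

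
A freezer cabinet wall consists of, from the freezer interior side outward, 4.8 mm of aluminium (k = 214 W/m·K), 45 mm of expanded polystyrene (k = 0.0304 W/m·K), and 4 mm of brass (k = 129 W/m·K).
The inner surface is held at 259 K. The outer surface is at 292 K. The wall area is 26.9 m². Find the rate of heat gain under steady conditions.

Q ≈ 600 W

Series thermal resistances:
R_aluminium = L/(kA) = 0.0048/(214×26.9) = 8.338×10^-7 K/W
R_expanded polystyrene = L/(kA) = 0.045/(0.0304×26.9) = 0.05503 K/W
R_brass = L/(kA) = 0.004/(129×26.9) = 1.153×10^-6 K/W
R_total = 0.05503 K/W
Q = ΔT / R_total = 33 / 0.05503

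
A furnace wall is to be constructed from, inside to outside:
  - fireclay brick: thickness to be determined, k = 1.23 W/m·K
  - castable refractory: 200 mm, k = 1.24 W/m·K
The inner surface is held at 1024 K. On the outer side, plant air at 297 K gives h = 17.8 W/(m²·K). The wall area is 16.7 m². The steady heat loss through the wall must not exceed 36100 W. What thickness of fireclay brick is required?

L ≈ 146 mm

Series thermal resistances:
R_castable refractory = L/(kA) = 0.2/(1.24×16.7) = 0.009658 K/W
R_outer film = 1/(h_o·A) = 1/(17.8×16.7) = 0.003364 K/W
Sum of the known resistances R_other = 0.01302 K/W
Required total resistance R_tot = ΔT/Q_allow = 727/36100 = 0.02014 K/W
R_fireclay brick = R_tot − R_other = 0.007116 K/W
L = R·k·A = 0.007116×1.23×16.7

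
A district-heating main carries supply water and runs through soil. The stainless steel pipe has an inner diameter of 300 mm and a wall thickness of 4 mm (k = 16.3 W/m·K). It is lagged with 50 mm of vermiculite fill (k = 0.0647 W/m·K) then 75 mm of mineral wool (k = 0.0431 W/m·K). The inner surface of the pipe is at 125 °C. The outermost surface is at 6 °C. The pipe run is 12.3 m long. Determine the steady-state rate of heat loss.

Cylindrical conduction, so R = ln(r₂/r₁)/(2πkL) per layer, in series:
R_stainless steel pipe wall = ln(154/150)/(2π×16.3×12.3) = 2.089×10^-5 K/W
R_vermiculite fill = ln(204/154)/(2π×0.0647×12.3) = 0.05623 K/W
R_mineral wool = ln(279/204)/(2π×0.0431×12.3) = 0.094 K/W
R_total = 0.1502 K/W
Q = ΔT/R_total = 119/0.1502

Q ≈ 792 W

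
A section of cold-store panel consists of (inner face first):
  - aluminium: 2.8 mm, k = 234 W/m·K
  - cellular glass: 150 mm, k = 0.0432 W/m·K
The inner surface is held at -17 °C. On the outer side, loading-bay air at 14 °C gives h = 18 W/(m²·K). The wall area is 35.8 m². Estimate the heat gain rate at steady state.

Q ≈ 315 W

Model the wall as resistances in series:
R_aluminium = L/(kA) = 0.0028/(234×35.8) = 3.342×10^-7 K/W
R_cellular glass = L/(kA) = 0.15/(0.0432×35.8) = 0.09699 K/W
R_outer film = 1/(h_o·A) = 1/(18×35.8) = 0.001552 K/W
R_total = 0.09854 K/W
Q = ΔT / R_total = 31 / 0.09854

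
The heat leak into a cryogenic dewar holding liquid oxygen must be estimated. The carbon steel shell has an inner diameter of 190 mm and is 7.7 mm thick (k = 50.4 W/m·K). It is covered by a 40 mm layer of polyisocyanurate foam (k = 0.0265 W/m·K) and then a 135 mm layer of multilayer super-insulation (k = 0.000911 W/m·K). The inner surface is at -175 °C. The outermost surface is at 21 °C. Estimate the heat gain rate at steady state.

Spherical conduction: R = (1/r_in − 1/r_out)/(4πk) per layer; series-sum.
R_carbon steel shell = (1/0.095 − 1/0.1027)/(4π×50.4) = 0.001246 K/W
R_polyisocyanurate foam = (1/0.1027 − 1/0.1427)/(4π×0.0265) = 8.196 K/W
R_multilayer super-insulation = (1/0.1427 − 1/0.2777)/(4π×0.000911) = 297.6 K/W
R_total = 305.8 K/W
Q = ΔT/R_total = 196/305.8

Q ≈ 0.641 W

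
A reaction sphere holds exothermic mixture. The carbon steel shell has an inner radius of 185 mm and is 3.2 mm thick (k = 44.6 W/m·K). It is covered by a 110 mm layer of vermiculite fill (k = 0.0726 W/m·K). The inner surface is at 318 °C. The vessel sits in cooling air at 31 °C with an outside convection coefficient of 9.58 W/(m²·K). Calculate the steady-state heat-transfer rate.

Radial (spherical) resistances in series:
R_carbon steel shell = (1/0.185 − 1/0.1882)/(4π×44.6) = 1.64×10^-4 K/W
R_vermiculite fill = (1/0.1882 − 1/0.2982)/(4π×0.0726) = 2.148 K/W
R_outer film = 1/(h·4πr_o²) = 1/(9.58×4π×0.2982²) = 0.09341 K/W
R_total = 2.242 K/W
Q = ΔT/R_total = 287/2.242

Q ≈ 128 W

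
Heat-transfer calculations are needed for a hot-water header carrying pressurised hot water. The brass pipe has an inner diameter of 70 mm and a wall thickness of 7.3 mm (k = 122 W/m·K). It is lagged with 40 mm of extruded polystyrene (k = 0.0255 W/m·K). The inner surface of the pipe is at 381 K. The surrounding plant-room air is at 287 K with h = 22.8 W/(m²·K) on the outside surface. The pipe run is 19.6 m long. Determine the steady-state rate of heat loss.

For a radial system each layer contributes R = ln(r_out/r_in)/(2πkL); films add R = 1/(hA).
R_brass pipe wall = ln(42.3/35)/(2π×122×19.6) = 1.261×10^-5 K/W
R_extruded polystyrene = ln(82.3/42.3)/(2π×0.0255×19.6) = 0.2119 K/W
R_outer film = 1/(h_o·2πr_oL) = 1/(22.8×2π×0.0823×19.6) = 0.004327 K/W
R_total = 0.2163 K/W
Q = ΔT/R_total = 94/0.2163

Q ≈ 435 W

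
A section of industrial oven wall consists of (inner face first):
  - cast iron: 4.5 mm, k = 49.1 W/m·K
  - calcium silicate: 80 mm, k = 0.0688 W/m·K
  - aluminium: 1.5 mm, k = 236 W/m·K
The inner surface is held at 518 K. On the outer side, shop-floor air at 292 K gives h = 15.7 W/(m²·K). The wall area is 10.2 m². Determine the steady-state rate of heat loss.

Q ≈ 1880 W

Treating each layer as a thermal resistance in series:
R_cast iron = L/(kA) = 0.0045/(49.1×10.2) = 8.985×10^-6 K/W
R_calcium silicate = L/(kA) = 0.08/(0.0688×10.2) = 0.114 K/W
R_aluminium = L/(kA) = 0.0015/(236×10.2) = 6.231×10^-7 K/W
R_outer film = 1/(h_o·A) = 1/(15.7×10.2) = 0.006245 K/W
R_total = 0.1203 K/W
Q = ΔT / R_total = 226 / 0.1203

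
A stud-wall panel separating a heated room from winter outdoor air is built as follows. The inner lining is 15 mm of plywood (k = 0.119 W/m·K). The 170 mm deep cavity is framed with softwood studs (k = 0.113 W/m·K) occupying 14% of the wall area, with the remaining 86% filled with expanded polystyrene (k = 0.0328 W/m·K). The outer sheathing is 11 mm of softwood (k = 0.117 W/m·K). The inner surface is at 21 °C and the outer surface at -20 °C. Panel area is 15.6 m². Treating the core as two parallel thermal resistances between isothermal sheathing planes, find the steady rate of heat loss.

Sheathing layers in series; stud and cavity paths in parallel between them.
R_inner = 0.015/(0.119×15.6) = 0.00808 K/W
R_stud  = 0.17/(0.113×0.14×15.6) = 0.6888 K/W
R_cav   = 0.17/(0.0328×0.86×15.6) = 0.3863 K/W
1/R_core = 1/R_stud + 1/R_cav → R_core = 0.2475 K/W
R_outer = 0.011/(0.117×15.6) = 0.006027 K/W
R_total = 0.2616 K/W
Q = ΔT/R_total = 41/0.2616

Q ≈ 157 W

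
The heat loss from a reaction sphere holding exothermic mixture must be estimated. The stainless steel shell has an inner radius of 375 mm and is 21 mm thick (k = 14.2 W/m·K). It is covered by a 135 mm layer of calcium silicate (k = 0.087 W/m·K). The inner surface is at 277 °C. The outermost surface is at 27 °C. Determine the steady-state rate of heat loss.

Spherical conduction: R = (1/r_in − 1/r_out)/(4πk) per layer; series-sum.
R_stainless steel shell = (1/0.375 − 1/0.396)/(4π×14.2) = 7.925×10^-4 K/W
R_calcium silicate = (1/0.396 − 1/0.531)/(4π×0.087) = 0.5872 K/W
R_total = 0.588 K/W
Q = ΔT/R_total = 250/0.588

Q ≈ 425 W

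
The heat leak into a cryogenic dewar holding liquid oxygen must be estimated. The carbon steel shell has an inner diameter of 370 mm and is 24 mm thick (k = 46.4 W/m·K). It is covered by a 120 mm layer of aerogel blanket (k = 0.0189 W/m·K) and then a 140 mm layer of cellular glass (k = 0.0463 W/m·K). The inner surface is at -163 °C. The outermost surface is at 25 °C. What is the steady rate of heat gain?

Q ≈ 21.1 W

Each spherical layer contributes R = (1/r_i − 1/r_o)/(4πk):
R_carbon steel shell = (1/0.185 − 1/0.209)/(4π×46.4) = 0.001065 K/W
R_aerogel blanket = (1/0.209 − 1/0.329)/(4π×0.0189) = 7.348 K/W
R_cellular glass = (1/0.329 − 1/0.469)/(4π×0.0463) = 1.559 K/W
R_total = 8.908 K/W
Q = ΔT/R_total = 188/8.908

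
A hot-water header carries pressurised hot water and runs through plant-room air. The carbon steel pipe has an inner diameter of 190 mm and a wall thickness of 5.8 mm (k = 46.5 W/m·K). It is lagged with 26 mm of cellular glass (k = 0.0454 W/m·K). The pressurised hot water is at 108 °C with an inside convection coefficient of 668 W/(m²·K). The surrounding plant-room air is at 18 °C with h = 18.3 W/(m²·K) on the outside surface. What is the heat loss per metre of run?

q′ ≈ 103 W/m

Radial resistances (cylindrical: R_cond = ln(r_o/r_i)/(2πkL), R_conv = 1/(h·2πrL)):
R_inner film = 1/(h_i·2πr₁L) = 1/(668×2π×0.095×1) = 0.002508 K/W
R_carbon steel pipe wall = ln(100.8/95)/(2π×46.5×1) = 2.028×10^-4 K/W
R_cellular glass = ln(126.8/100.8)/(2π×0.0454×1) = 0.8044 K/W
R_outer film = 1/(h_o·2πr_oL) = 1/(18.3×2π×0.1268×1) = 0.06859 K/W
R_total = 0.8757 K/W
Q = ΔT/R_total = 90/0.8757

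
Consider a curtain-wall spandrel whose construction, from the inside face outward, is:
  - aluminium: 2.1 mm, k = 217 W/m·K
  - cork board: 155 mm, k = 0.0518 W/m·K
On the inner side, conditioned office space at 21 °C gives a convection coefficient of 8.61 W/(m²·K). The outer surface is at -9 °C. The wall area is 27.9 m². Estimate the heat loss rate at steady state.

Q ≈ 269 W

Treating each layer as a thermal resistance in series:
R_inner film = 1/(h_i·A) = 1/(8.61×27.9) = 0.004163 K/W
R_aluminium = L/(kA) = 0.0021/(217×27.9) = 3.469×10^-7 K/W
R_cork board = L/(kA) = 0.155/(0.0518×27.9) = 0.1073 K/W
R_total = 0.1114 K/W
Q = ΔT / R_total = 30 / 0.1114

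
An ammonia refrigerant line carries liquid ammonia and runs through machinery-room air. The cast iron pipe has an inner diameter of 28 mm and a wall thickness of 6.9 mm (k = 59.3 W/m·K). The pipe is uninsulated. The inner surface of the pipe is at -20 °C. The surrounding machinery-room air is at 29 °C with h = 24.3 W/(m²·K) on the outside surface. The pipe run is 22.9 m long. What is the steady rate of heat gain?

Q ≈ 3570 W

Radial resistances (cylindrical: R_cond = ln(r_o/r_i)/(2πkL), R_conv = 1/(h·2πrL)):
R_cast iron pipe wall = ln(20.9/14)/(2π×59.3×22.9) = 4.696×10^-5 K/W
R_outer film = 1/(h_o·2πr_oL) = 1/(24.3×2π×0.0209×22.9) = 0.01368 K/W
R_total = 0.01373 K/W
Q = ΔT/R_total = 49/0.01373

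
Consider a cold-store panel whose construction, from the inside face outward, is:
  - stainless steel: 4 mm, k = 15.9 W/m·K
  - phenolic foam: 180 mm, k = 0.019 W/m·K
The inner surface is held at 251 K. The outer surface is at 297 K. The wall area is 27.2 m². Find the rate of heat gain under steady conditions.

Thermal resistances in series:
R_stainless steel = L/(kA) = 0.004/(15.9×27.2) = 9.249×10^-6 K/W
R_phenolic foam = L/(kA) = 0.18/(0.019×27.2) = 0.3483 K/W
R_total = 0.3483 K/W
Q = ΔT / R_total = 46 / 0.3483

Q ≈ 132 W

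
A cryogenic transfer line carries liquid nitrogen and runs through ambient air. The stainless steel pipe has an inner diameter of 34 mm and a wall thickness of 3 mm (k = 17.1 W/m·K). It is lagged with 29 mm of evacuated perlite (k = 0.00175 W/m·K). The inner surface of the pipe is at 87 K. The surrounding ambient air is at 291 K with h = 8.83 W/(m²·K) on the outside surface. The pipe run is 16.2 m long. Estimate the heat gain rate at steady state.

Cylindrical conduction, so R = ln(r₂/r₁)/(2πkL) per layer, in series:
R_stainless steel pipe wall = ln(20/17)/(2π×17.1×16.2) = 9.337×10^-5 K/W
R_evacuated perlite = ln(49/20)/(2π×0.00175×16.2) = 5.031 K/W
R_outer film = 1/(h_o·2πr_oL) = 1/(8.83×2π×0.049×16.2) = 0.02271 K/W
R_total = 5.053 K/W
Q = ΔT/R_total = 204/5.053

Q ≈ 40.4 W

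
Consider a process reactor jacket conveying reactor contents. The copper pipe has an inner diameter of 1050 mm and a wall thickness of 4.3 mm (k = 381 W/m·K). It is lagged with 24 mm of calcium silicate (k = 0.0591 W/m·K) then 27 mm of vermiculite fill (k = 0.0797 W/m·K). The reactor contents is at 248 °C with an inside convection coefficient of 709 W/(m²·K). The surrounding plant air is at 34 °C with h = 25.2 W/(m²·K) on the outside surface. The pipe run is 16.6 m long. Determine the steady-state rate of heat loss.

Treating each annulus and film as a series resistance:
R_inner film = 1/(h_i·2πr₁L) = 1/(709×2π×0.525×16.6) = 2.576×10^-5 K/W
R_copper pipe wall = ln(529.3/525)/(2π×381×16.6) = 2.053×10^-7 K/W
R_calcium silicate = ln(553.3/529.3)/(2π×0.0591×16.6) = 0.007194 K/W
R_vermiculite fill = ln(580.3/553.3)/(2π×0.0797×16.6) = 0.005732 K/W
R_outer film = 1/(h_o·2πr_oL) = 1/(25.2×2π×0.5803×16.6) = 6.556×10^-4 K/W
R_total = 0.01361 K/W
Q = ΔT/R_total = 214/0.01361

Q ≈ 15700 W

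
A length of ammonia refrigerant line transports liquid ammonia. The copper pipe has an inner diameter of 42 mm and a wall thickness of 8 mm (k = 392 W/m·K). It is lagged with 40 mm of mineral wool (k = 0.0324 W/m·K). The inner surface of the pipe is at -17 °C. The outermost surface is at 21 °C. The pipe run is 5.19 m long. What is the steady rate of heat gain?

Q ≈ 46.3 W

Per-layer cylindrical resistances, series-summed:
R_copper pipe wall = ln(29/21)/(2π×392×5.19) = 2.525×10^-5 K/W
R_mineral wool = ln(69/29)/(2π×0.0324×5.19) = 0.8204 K/W
R_total = 0.8204 K/W
Q = ΔT/R_total = 38/0.8204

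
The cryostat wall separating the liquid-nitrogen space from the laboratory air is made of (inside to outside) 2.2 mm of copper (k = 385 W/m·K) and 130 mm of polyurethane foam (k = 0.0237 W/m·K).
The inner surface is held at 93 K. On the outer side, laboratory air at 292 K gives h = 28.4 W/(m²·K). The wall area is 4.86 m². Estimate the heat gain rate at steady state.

Q ≈ 175 W

Model the wall as resistances in series:
R_copper = L/(kA) = 0.0022/(385×4.86) = 1.176×10^-6 K/W
R_polyurethane foam = L/(kA) = 0.13/(0.0237×4.86) = 1.129 K/W
R_outer film = 1/(h_o·A) = 1/(28.4×4.86) = 0.007245 K/W
R_total = 1.136 K/W
Q = ΔT / R_total = 199 / 1.136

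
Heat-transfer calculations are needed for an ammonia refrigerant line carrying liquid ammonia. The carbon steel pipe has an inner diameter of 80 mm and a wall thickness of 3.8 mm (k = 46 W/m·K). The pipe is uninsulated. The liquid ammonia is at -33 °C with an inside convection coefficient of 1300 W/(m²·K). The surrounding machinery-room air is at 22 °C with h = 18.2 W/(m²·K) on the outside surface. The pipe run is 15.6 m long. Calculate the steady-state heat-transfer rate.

Cylindrical conduction, so R = ln(r₂/r₁)/(2πkL) per layer, in series:
R_inner film = 1/(h_i·2πr₁L) = 1/(1300×2π×0.04×15.6) = 1.962×10^-4 K/W
R_carbon steel pipe wall = ln(43.8/40)/(2π×46×15.6) = 2.013×10^-5 K/W
R_outer film = 1/(h_o·2πr_oL) = 1/(18.2×2π×0.0438×15.6) = 0.0128 K/W
R_total = 0.01301 K/W
Q = ΔT/R_total = 55/0.01301

Q ≈ 4230 W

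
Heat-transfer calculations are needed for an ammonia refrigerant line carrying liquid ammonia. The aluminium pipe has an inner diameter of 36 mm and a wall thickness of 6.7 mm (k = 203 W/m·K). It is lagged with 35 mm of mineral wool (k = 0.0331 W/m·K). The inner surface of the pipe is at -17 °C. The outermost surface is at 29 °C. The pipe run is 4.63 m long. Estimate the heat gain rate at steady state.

Q ≈ 50.2 W

For a radial system each layer contributes R = ln(r_out/r_in)/(2πkL); films add R = 1/(hA).
R_aluminium pipe wall = ln(24.7/18)/(2π×203×4.63) = 5.358×10^-5 K/W
R_mineral wool = ln(59.7/24.7)/(2π×0.0331×4.63) = 0.9165 K/W
R_total = 0.9166 K/W
Q = ΔT/R_total = 46/0.9166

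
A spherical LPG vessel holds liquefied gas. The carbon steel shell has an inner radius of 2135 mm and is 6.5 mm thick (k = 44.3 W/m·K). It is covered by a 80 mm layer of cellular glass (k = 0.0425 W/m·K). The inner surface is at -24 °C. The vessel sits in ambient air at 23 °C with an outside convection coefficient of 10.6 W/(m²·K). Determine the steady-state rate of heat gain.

Q ≈ 1420 W

Spherical conduction: R = (1/r_in − 1/r_out)/(4πk) per layer; series-sum.
R_carbon steel shell = (1/2.135 − 1/2.1415)/(4π×44.3) = 2.554×10^-6 K/W
R_cellular glass = (1/2.1415 − 1/2.2215)/(4π×0.0425) = 0.03149 K/W
R_outer film = 1/(h·4πr_o²) = 1/(10.6×4π×2.2215²) = 0.001521 K/W
R_total = 0.03301 K/W
Q = ΔT/R_total = 47/0.03301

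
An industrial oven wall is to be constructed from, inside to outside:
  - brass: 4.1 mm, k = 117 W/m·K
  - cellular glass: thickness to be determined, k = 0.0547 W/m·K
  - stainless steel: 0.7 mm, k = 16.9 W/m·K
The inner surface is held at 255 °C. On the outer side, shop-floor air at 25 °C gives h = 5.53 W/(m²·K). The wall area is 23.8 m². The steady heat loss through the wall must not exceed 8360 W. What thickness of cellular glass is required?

Model the wall as resistances in series:
R_brass = L/(kA) = 0.0041/(117×23.8) = 1.472×10^-6 K/W
R_stainless steel = L/(kA) = 0.0007/(16.9×23.8) = 1.74×10^-6 K/W
R_outer film = 1/(h_o·A) = 1/(5.53×23.8) = 0.007598 K/W
Sum of the known resistances R_other = 0.007601 K/W
Required total resistance R_tot = ΔT/Q_allow = 230/8360 = 0.02751 K/W
R_cellular glass = R_tot − R_other = 0.01991 K/W
L = R·k·A = 0.01991×0.0547×23.8

L ≈ 25.9 mm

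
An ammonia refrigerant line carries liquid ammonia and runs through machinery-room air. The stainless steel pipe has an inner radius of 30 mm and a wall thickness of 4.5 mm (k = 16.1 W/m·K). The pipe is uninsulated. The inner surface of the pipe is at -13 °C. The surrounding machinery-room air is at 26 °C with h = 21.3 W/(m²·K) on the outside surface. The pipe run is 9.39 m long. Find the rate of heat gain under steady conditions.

Q ≈ 1680 W

Radial resistances (cylindrical: R_cond = ln(r_o/r_i)/(2πkL), R_conv = 1/(h·2πrL)):
R_stainless steel pipe wall = ln(34.5/30)/(2π×16.1×9.39) = 1.471×10^-4 K/W
R_outer film = 1/(h_o·2πr_oL) = 1/(21.3×2π×0.0345×9.39) = 0.02307 K/W
R_total = 0.02321 K/W
Q = ΔT/R_total = 39/0.02321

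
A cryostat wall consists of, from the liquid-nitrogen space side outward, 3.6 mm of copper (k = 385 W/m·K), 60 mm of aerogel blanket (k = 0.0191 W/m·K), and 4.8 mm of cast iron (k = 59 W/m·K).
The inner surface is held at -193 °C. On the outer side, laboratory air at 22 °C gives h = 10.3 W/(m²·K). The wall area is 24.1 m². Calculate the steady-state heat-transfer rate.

Using the resistance-network approach (series):
R_copper = L/(kA) = 0.0036/(385×24.1) = 3.88×10^-7 K/W
R_aerogel blanket = L/(kA) = 0.06/(0.0191×24.1) = 0.1303 K/W
R_cast iron = L/(kA) = 0.0048/(59×24.1) = 3.376×10^-6 K/W
R_outer film = 1/(h_o·A) = 1/(10.3×24.1) = 0.004029 K/W
R_total = 0.1344 K/W
Q = ΔT / R_total = 215 / 0.1344

Q ≈ 1600 W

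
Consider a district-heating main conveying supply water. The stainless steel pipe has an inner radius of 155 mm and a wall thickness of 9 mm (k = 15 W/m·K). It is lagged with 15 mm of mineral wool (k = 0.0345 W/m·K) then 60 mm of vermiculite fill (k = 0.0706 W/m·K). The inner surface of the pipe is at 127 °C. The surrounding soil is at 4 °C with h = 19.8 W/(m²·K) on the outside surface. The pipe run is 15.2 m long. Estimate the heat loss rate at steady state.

Q ≈ 1720 W

Cylindrical conduction, so R = ln(r₂/r₁)/(2πkL) per layer, in series:
R_stainless steel pipe wall = ln(164/155)/(2π×15×15.2) = 3.94×10^-5 K/W
R_mineral wool = ln(179/164)/(2π×0.0345×15.2) = 0.02656 K/W
R_vermiculite fill = ln(239/179)/(2π×0.0706×15.2) = 0.04287 K/W
R_outer film = 1/(h_o·2πr_oL) = 1/(19.8×2π×0.239×15.2) = 0.002213 K/W
R_total = 0.07169 K/W
Q = ΔT/R_total = 123/0.07169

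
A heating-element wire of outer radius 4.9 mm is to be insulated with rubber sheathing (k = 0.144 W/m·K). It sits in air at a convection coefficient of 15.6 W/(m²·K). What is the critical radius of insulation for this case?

r_cr ≈ 9.23 mm

For a cylinder r_cr = k/h = 0.144/15.6
r_cr = 9.23 mm; since the bare radius (4.9 mm) is below r_cr, adding a thin layer of insulation will *increase* heat loss.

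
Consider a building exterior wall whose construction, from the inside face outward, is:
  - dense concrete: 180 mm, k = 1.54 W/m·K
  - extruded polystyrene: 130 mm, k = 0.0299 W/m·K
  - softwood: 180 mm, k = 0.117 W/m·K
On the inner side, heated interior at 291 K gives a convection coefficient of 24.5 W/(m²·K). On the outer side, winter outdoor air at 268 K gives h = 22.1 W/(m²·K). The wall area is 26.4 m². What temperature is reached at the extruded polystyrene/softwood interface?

T ≈ 274 K

Model the wall as resistances in series:
R_inner film = 1/(h_i·A) = 1/(24.5×26.4) = 0.001546 K/W
R_dense concrete = L/(kA) = 0.18/(1.54×26.4) = 0.004427 K/W
R_extruded polystyrene = L/(kA) = 0.13/(0.0299×26.4) = 0.1647 K/W
R_softwood = L/(kA) = 0.18/(0.117×26.4) = 0.05828 K/W
R_outer film = 1/(h_o·A) = 1/(22.1×26.4) = 0.001714 K/W
R_total = 0.2307 K/W;  Q = ΔT/R_total = 23/0.2307 = 99.72 W
T_interface = T_inner − Q·ΣR(inner→interface) = 291 − 99.7×0.1707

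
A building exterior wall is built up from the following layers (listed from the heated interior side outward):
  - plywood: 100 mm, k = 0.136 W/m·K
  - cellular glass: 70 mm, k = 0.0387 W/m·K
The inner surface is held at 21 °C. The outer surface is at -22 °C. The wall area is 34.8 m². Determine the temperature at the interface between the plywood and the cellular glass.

Using the resistance-network approach (series):
R_plywood = L/(kA) = 0.1/(0.136×34.8) = 0.02113 K/W
R_cellular glass = L/(kA) = 0.07/(0.0387×34.8) = 0.05198 K/W
R_total = 0.07311 K/W;  Q = ΔT/R_total = 43/0.07311 = 588.2 W
T_interface = T_inner − Q·ΣR(inner→interface) = 21 − 588×0.02113

T ≈ 8.57 °C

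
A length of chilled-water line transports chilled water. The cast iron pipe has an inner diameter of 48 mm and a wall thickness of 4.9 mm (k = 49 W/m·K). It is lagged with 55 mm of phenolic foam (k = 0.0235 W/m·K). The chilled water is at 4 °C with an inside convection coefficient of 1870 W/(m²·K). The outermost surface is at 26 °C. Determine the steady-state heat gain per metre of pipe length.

Cylindrical conduction, so R = ln(r₂/r₁)/(2πkL) per layer, in series:
R_inner film = 1/(h_i·2πr₁L) = 1/(1870×2π×0.024×1) = 0.003546 K/W
R_cast iron pipe wall = ln(28.9/24)/(2π×49×1) = 6.034×10^-4 K/W
R_phenolic foam = ln(83.9/28.9)/(2π×0.0235×1) = 7.218 K/W
R_total = 7.222 K/W
Q = ΔT/R_total = 22/7.222

q′ ≈ 3.05 W/m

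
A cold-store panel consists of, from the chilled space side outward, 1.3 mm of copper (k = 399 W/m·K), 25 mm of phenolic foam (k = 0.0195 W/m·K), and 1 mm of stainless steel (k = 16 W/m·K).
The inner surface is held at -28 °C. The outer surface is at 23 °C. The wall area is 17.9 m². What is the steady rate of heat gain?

Q ≈ 712 W

Model the wall as resistances in series:
R_copper = L/(kA) = 0.0013/(399×17.9) = 1.82×10^-7 K/W
R_phenolic foam = L/(kA) = 0.025/(0.0195×17.9) = 0.07162 K/W
R_stainless steel = L/(kA) = 0.001/(16×17.9) = 3.492×10^-6 K/W
R_total = 0.07163 K/W
Q = ΔT / R_total = 51 / 0.07163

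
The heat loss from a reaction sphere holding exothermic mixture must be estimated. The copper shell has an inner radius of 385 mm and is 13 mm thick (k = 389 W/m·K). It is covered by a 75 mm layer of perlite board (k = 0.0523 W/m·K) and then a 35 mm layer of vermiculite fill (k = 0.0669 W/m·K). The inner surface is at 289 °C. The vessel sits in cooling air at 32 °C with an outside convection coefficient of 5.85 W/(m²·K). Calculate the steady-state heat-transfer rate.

Q ≈ 309 W

Spherical conduction: R = (1/r_in − 1/r_out)/(4πk) per layer; series-sum.
R_copper shell = (1/0.385 − 1/0.398)/(4π×389) = 1.736×10^-5 K/W
R_perlite board = (1/0.398 − 1/0.473)/(4π×0.0523) = 0.6062 K/W
R_vermiculite fill = (1/0.473 − 1/0.508)/(4π×0.0669) = 0.1733 K/W
R_outer film = 1/(h·4πr_o²) = 1/(5.85×4π×0.508²) = 0.05271 K/W
R_total = 0.8322 K/W
Q = ΔT/R_total = 257/0.8322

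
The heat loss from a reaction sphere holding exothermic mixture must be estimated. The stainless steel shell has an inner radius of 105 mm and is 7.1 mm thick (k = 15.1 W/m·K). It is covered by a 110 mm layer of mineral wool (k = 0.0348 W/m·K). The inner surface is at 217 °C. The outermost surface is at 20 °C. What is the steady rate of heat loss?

Radial (spherical) resistances in series:
R_stainless steel shell = (1/0.105 − 1/0.1121)/(4π×15.1) = 0.003179 K/W
R_mineral wool = (1/0.1121 − 1/0.2221)/(4π×0.0348) = 10.1 K/W
R_total = 10.11 K/W
Q = ΔT/R_total = 197/10.11

Q ≈ 19.5 W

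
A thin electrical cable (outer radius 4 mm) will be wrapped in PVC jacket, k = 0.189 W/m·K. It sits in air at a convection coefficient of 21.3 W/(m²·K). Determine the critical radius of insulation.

For a cylinder r_cr = k/h = 0.189/21.3
r_cr = 8.87 mm; since the bare radius (4 mm) is below r_cr, adding a thin layer of insulation will *increase* heat loss.

r_cr ≈ 8.87 mm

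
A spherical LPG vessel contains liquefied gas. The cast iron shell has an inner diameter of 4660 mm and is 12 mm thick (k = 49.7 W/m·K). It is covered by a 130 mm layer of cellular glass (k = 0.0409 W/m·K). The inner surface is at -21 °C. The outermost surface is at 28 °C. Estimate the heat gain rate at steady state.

Q ≈ 1120 W

Radial (spherical) resistances in series:
R_cast iron shell = (1/2.33 − 1/2.342)/(4π×49.7) = 3.521×10^-6 K/W
R_cellular glass = (1/2.342 − 1/2.472)/(4π×0.0409) = 0.04369 K/W
R_total = 0.04369 K/W
Q = ΔT/R_total = 49/0.04369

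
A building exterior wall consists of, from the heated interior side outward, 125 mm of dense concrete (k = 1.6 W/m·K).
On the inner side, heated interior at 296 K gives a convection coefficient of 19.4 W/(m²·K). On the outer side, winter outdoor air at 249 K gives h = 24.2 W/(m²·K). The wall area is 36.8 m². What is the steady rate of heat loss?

Series thermal resistances:
R_inner film = 1/(h_i·A) = 1/(19.4×36.8) = 0.001401 K/W
R_dense concrete = L/(kA) = 0.125/(1.6×36.8) = 0.002123 K/W
R_outer film = 1/(h_o·A) = 1/(24.2×36.8) = 0.001123 K/W
R_total = 0.004647 K/W
Q = ΔT / R_total = 47 / 0.004647

Q ≈ 10100 W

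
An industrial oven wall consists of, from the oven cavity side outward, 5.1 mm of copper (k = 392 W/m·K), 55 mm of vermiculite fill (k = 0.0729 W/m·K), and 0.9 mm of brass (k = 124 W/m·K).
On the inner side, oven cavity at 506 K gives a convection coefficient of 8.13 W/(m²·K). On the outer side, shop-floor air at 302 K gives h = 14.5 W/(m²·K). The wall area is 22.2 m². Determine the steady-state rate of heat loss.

Q ≈ 4790 W

Treating each layer as a thermal resistance in series:
R_inner film = 1/(h_i·A) = 1/(8.13×22.2) = 0.005541 K/W
R_copper = L/(kA) = 0.0051/(392×22.2) = 5.86×10^-7 K/W
R_vermiculite fill = L/(kA) = 0.055/(0.0729×22.2) = 0.03398 K/W
R_brass = L/(kA) = 0.0009/(124×22.2) = 3.269×10^-7 K/W
R_outer film = 1/(h_o·A) = 1/(14.5×22.2) = 0.003107 K/W
R_total = 0.04263 K/W
Q = ΔT / R_total = 204 / 0.04263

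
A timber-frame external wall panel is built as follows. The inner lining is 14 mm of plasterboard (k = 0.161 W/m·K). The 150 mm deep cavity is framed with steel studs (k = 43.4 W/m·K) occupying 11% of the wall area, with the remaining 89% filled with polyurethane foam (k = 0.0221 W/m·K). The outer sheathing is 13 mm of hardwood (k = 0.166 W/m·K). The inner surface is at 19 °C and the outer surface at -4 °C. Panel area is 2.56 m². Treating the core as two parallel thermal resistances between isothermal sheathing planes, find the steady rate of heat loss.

Q ≈ 300 W

Sheathing layers in series; stud and cavity paths in parallel between them.
R_inner = 0.014/(0.161×2.56) = 0.03397 K/W
R_stud  = 0.15/(43.4×0.11×2.56) = 0.01227 K/W
R_cav   = 0.15/(0.0221×0.89×2.56) = 2.979 K/W
1/R_core = 1/R_stud + 1/R_cav → R_core = 0.01222 K/W
R_outer = 0.013/(0.166×2.56) = 0.03059 K/W
R_total = 0.07678 K/W
Q = ΔT/R_total = 23/0.07678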